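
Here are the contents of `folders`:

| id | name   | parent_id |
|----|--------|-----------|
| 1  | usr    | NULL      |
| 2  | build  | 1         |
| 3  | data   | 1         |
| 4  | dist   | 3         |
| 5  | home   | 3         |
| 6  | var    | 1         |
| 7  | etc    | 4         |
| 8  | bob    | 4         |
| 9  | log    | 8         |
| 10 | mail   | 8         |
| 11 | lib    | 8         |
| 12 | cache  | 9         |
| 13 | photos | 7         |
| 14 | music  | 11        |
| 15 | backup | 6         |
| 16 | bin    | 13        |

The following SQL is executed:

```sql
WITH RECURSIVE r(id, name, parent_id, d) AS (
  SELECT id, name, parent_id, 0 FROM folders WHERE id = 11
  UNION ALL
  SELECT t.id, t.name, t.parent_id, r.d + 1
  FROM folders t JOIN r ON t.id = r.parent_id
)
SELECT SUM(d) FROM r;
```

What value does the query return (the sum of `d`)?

Base: id=11 (lib), parent_id=8, d 0.
Iteration 1: join on id=8 -> bob (id 8, parent_id=4, d 1).
Iteration 2: join on id=4 -> dist (id 4, parent_id=3, d 2).
Iteration 3: join on id=3 -> data (id 3, parent_id=1, d 3).
Iteration 4: join on id=1 -> usr (id 1, parent_id=NULL, d 4).
Iteration 5: parent_id is NULL; no match; recursion stops.
SUM(d) = 0 + 1 + 2 + 3 + 4 = 10.

10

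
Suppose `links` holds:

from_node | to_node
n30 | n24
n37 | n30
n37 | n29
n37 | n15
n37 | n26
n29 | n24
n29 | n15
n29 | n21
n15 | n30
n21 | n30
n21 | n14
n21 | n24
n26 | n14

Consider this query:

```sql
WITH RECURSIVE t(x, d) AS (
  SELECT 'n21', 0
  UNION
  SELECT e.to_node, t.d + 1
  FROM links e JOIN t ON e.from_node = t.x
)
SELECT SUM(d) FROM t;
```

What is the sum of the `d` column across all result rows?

5

Base: (n21, d=0).
Iteration 1: edges from {n21} -> (n14, d=1), (n24, d=1), (n30, d=1).
Iteration 2: edges from {n14,n24,n30} -> (n24, d=2).
Iteration 3: no outgoing edges from {n24}; recursion stops.
SUM(d) = 0 + 1 + 1 + 1 + 2 = 5.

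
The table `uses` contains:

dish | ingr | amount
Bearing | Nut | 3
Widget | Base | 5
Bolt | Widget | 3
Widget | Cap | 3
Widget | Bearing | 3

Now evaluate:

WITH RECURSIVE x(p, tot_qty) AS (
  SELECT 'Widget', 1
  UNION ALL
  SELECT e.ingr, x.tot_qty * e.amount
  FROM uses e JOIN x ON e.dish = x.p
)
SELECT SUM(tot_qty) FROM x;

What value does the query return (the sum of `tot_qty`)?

21

Base: (Widget, tot_qty=1).
Iteration 1: components of {Widget} -> Base = 1*5 = 5, Bearing = 1*3 = 3, Cap = 1*3 = 3.
Iteration 2: components of {Base,Bearing,Cap} -> Nut = 3*3 = 9.
Iteration 3: no further components; recursion stops.
SUM(tot_qty) = 1 + 3 + 5 + 3 + 9 = 21.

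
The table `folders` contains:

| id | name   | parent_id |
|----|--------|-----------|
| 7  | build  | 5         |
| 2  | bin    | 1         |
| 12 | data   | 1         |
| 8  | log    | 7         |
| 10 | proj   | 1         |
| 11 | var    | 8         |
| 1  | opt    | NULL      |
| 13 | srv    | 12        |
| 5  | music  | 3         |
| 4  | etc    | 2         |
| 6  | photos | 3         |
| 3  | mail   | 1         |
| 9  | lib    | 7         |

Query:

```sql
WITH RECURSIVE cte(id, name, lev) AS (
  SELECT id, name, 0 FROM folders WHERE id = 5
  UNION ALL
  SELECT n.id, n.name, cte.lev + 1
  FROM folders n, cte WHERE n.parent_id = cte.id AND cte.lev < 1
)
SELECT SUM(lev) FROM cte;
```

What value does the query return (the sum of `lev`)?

Base: id=5 (music) at lev 0.
Iteration 1: rows with parent_id in {5} -> build (id 7, lev 1).
Iteration 2: lev < 1 fails for all current rows; recursion stops.
SUM(lev) = 0 + 1 = 1.

1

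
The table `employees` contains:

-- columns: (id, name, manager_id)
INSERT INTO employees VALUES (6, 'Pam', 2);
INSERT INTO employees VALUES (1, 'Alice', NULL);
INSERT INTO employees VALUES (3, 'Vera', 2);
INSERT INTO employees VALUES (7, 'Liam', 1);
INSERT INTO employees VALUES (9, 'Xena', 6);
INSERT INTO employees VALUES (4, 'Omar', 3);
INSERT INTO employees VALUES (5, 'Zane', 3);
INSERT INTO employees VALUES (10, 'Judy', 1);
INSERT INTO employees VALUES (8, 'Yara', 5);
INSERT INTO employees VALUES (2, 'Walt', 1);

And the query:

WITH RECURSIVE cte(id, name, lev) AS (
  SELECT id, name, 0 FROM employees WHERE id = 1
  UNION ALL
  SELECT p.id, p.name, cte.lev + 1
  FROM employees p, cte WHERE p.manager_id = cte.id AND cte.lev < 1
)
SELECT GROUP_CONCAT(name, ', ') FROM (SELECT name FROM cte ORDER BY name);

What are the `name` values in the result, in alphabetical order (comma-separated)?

Base: id=1 (Alice) at lev 0.
Iteration 1: rows with manager_id in {1} -> Walt (id 2, lev 1), Liam (id 7, lev 1), Judy (id 10, lev 1).
Iteration 2: lev < 1 fails for all current rows; recursion stops.

Alice, Judy, Liam, Walt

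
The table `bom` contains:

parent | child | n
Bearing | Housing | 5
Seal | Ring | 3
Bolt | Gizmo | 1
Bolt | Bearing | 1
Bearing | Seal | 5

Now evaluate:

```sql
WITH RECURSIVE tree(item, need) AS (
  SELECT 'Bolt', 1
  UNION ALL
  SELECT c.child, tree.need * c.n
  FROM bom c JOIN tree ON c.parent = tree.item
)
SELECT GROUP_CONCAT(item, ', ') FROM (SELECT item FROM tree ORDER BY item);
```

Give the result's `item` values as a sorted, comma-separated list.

Base: (Bolt, need=1).
Iteration 1: components of {Bolt} -> Bearing = 1*1 = 1, Gizmo = 1*1 = 1.
Iteration 2: components of {Bearing,Gizmo} -> Housing = 1*5 = 5, Seal = 1*5 = 5.
Iteration 3: components of {Housing,Seal} -> Ring = 5*3 = 15.
Iteration 4: no further components; recursion stops.

Bearing, Bolt, Gizmo, Housing, Ring, Seal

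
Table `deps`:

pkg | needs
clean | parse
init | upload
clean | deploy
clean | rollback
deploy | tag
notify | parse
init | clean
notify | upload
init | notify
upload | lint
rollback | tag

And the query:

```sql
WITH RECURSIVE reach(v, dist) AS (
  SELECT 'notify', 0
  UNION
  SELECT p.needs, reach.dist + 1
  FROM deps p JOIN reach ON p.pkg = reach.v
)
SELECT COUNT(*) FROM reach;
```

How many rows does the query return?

4

Base: (notify, dist=0).
Iteration 1: edges from {notify} -> (parse, dist=1), (upload, dist=1).
Iteration 2: edges from {parse,upload} -> (lint, dist=2).
Iteration 3: no outgoing edges from {lint}; recursion stops.
Total rows emitted: 4.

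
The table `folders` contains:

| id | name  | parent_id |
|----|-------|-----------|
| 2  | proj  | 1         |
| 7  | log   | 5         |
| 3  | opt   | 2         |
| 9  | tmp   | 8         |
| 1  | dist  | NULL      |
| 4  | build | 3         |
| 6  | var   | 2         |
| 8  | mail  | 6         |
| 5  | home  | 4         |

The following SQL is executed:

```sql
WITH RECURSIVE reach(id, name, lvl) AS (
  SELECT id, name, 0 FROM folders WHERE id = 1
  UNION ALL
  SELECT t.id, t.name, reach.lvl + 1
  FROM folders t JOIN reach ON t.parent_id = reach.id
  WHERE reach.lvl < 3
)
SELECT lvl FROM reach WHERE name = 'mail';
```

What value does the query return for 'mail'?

3

Base: id=1 (dist) at lvl 0.
Iteration 1: rows with parent_id in {1} -> proj (id 2, lvl 1).
Iteration 2: rows with parent_id in {2} -> opt (id 3, lvl 2), var (id 6, lvl 2).
Iteration 3: rows with parent_id in {3,6} -> build (id 4, lvl 3), mail (id 8, lvl 3).
Iteration 4: lvl < 3 fails for all current rows; recursion stops.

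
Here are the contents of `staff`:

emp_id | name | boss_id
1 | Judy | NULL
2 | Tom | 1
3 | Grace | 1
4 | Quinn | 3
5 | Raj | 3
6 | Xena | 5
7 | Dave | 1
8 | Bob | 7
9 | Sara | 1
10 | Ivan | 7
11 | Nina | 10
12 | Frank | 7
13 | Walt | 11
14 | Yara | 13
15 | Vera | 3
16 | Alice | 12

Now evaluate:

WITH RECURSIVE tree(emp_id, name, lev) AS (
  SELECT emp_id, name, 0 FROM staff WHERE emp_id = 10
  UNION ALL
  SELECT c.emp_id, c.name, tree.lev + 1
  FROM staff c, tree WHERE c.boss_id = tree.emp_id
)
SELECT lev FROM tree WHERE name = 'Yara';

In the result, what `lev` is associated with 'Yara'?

Base: emp_id=10 (Ivan) at lev 0.
Iteration 1: rows with boss_id in {10} -> Nina (id 11, lev 1).
Iteration 2: rows with boss_id in {11} -> Walt (id 13, lev 2).
Iteration 3: rows with boss_id in {13} -> Yara (id 14, lev 3).
Iteration 4: no rows with boss_id in {14}; recursion stops.

3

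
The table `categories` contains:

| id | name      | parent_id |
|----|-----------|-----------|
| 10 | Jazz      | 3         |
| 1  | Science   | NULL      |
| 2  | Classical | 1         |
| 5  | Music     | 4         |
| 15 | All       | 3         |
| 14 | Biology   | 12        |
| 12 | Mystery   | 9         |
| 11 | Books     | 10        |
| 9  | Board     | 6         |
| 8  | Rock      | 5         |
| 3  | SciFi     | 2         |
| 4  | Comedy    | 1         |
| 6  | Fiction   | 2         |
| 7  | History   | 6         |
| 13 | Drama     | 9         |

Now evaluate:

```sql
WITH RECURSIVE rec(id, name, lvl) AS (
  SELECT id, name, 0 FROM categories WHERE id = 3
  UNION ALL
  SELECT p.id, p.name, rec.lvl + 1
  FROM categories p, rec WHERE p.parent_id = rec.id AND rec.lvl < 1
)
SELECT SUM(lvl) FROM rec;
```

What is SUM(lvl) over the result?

2

Base: id=3 (SciFi) at lvl 0.
Iteration 1: rows with parent_id in {3} -> Jazz (id 10, lvl 1), All (id 15, lvl 1).
Iteration 2: lvl < 1 fails for all current rows; recursion stops.
SUM(lvl) = 0 + 1 + 1 = 2.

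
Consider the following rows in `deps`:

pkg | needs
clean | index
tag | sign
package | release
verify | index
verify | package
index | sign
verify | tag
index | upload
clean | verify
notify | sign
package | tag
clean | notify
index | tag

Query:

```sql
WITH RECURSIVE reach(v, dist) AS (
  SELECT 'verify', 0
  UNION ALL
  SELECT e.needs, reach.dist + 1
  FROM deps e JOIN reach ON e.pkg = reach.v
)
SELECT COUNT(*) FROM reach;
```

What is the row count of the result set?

12

Base: (verify, dist=0).
Iteration 1: edges from {verify} -> (index, dist=1), (package, dist=1), (tag, dist=1).
Iteration 2: edges from {index,package,tag} -> (release, dist=2), (sign, dist=2) x2, (tag, dist=2) x2, (upload, dist=2). [UNION ALL keeps all 6 new rows, including repeats]
Iteration 3: edges from {release,sign,tag,upload} -> (sign, dist=3) x2. [UNION ALL keeps all 2 new rows, including repeats]
Iteration 4: no outgoing edges from {sign}; recursion stops.
Total rows emitted: 12.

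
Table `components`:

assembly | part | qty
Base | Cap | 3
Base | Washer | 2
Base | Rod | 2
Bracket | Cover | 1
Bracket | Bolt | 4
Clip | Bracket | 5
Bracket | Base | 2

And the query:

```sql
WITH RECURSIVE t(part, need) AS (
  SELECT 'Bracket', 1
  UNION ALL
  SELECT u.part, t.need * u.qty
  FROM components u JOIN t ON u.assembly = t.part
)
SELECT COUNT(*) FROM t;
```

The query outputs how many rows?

7

Base: (Bracket, need=1).
Iteration 1: components of {Bracket} -> Base = 1*2 = 2, Bolt = 1*4 = 4, Cover = 1*1 = 1.
Iteration 2: components of {Base,Bolt,Cover} -> Cap = 2*3 = 6, Rod = 2*2 = 4, Washer = 2*2 = 4.
Iteration 3: no further components; recursion stops.
Total rows emitted: 7.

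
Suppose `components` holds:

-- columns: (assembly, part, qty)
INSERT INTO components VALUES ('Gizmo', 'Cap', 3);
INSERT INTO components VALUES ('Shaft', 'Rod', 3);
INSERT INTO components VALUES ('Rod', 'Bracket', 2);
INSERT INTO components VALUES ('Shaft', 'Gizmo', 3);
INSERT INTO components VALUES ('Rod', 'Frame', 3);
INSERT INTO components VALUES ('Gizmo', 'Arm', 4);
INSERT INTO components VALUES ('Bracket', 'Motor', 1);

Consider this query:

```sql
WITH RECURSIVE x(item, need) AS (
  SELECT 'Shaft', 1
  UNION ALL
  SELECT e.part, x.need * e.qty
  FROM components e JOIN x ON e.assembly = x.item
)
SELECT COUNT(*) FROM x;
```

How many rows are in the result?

8

Base: (Shaft, need=1).
Iteration 1: components of {Shaft} -> Gizmo = 1*3 = 3, Rod = 1*3 = 3.
Iteration 2: components of {Gizmo,Rod} -> Arm = 3*4 = 12, Bracket = 3*2 = 6, Cap = 3*3 = 9, Frame = 3*3 = 9.
Iteration 3: components of {Arm,Bracket,Cap,Frame} -> Motor = 6*1 = 6.
Iteration 4: no further components; recursion stops.
Total rows emitted: 8.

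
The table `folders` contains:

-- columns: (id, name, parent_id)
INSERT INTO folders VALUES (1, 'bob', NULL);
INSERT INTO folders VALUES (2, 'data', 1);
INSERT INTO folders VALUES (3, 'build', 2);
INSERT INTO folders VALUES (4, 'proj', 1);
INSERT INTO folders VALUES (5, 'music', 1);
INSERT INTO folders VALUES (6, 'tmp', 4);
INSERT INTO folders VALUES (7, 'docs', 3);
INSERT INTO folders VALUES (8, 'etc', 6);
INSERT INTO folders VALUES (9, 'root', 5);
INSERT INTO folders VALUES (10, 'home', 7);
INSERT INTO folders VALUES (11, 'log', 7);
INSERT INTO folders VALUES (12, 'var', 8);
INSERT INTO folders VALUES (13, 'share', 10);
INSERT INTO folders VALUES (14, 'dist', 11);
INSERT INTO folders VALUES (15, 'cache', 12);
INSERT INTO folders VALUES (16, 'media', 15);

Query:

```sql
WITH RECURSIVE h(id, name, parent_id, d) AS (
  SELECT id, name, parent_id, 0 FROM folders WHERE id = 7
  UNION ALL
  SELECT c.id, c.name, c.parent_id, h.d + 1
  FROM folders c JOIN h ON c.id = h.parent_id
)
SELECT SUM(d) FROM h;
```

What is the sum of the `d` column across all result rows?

6

Base: id=7 (docs), parent_id=3, d 0.
Iteration 1: join on id=3 -> build (id 3, parent_id=2, d 1).
Iteration 2: join on id=2 -> data (id 2, parent_id=1, d 2).
Iteration 3: join on id=1 -> bob (id 1, parent_id=NULL, d 3).
Iteration 4: parent_id is NULL; no match; recursion stops.
SUM(d) = 0 + 1 + 2 + 3 = 6.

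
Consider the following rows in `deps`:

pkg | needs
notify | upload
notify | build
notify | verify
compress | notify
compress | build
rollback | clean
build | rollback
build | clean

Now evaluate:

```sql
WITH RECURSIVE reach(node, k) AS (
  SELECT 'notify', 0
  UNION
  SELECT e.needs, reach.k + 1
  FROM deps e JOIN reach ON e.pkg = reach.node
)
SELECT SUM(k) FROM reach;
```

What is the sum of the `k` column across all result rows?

Base: (notify, k=0).
Iteration 1: edges from {notify} -> (build, k=1), (upload, k=1), (verify, k=1).
Iteration 2: edges from {build,upload,verify} -> (clean, k=2), (rollback, k=2).
Iteration 3: edges from {clean,rollback} -> (clean, k=3).
Iteration 4: no outgoing edges from {clean}; recursion stops.
SUM(k) = 0 + 1 + 1 + 1 + 2 + 2 + 3 = 10.

10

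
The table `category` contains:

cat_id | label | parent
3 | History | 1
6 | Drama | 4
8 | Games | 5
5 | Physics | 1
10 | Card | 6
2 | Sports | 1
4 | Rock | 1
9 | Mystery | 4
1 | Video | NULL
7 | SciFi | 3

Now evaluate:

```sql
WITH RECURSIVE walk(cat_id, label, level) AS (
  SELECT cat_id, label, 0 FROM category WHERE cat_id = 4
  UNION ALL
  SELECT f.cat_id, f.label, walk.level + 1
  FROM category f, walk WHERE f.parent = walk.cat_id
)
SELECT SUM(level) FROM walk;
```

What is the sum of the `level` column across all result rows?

4

Base: cat_id=4 (Rock) at level 0.
Iteration 1: rows with parent in {4} -> Drama (id 6, level 1), Mystery (id 9, level 1).
Iteration 2: rows with parent in {6,9} -> Card (id 10, level 2).
Iteration 3: no rows with parent in {10}; recursion stops.
SUM(level) = 0 + 1 + 1 + 2 = 4.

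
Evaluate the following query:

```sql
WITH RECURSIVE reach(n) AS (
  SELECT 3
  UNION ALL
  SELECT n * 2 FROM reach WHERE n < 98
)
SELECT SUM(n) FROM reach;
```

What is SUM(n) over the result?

381

Base: n=3.
Iteration 1: 3 < 98 holds -> n = 3 * 2 = 6.
Iteration 2: 6 < 98 holds -> n = 6 * 2 = 12.
Iteration 3: 12 < 98 holds -> n = 12 * 2 = 24.
Iteration 4: 24 < 98 holds -> n = 24 * 2 = 48.
Iteration 5: 48 < 98 holds -> n = 48 * 2 = 96.
Iteration 6: 96 < 98 holds -> n = 96 * 2 = 192.
Iteration 7: 192 < 98 fails; recursion stops.
SUM(n) = 3 + 6 + 12 + 24 + 48 + 96 + 192 = 381.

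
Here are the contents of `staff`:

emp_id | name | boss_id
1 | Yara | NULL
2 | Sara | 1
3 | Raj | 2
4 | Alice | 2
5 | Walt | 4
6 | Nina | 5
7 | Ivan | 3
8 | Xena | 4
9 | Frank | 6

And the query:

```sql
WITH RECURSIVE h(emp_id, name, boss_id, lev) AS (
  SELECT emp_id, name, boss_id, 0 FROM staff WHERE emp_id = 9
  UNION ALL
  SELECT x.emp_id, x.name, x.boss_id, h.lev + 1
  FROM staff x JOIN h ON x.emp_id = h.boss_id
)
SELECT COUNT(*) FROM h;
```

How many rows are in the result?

6

Base: emp_id=9 (Frank), boss_id=6, lev 0.
Iteration 1: join on emp_id=6 -> Nina (id 6, boss_id=5, lev 1).
Iteration 2: join on emp_id=5 -> Walt (id 5, boss_id=4, lev 2).
Iteration 3: join on emp_id=4 -> Alice (id 4, boss_id=2, lev 3).
Iteration 4: join on emp_id=2 -> Sara (id 2, boss_id=1, lev 4).
Iteration 5: join on emp_id=1 -> Yara (id 1, boss_id=NULL, lev 5).
Iteration 6: boss_id is NULL; no match; recursion stops.
Total rows emitted: 6.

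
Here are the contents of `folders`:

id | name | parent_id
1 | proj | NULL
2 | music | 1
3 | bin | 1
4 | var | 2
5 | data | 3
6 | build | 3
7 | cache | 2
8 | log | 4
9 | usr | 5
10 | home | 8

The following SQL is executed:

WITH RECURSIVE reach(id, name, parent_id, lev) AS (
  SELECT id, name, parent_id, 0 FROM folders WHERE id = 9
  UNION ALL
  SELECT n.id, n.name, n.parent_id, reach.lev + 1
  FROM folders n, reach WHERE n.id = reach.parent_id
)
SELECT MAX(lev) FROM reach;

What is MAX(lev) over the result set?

Base: id=9 (usr), parent_id=5, lev 0.
Iteration 1: join on id=5 -> data (id 5, parent_id=3, lev 1).
Iteration 2: join on id=3 -> bin (id 3, parent_id=1, lev 2).
Iteration 3: join on id=1 -> proj (id 1, parent_id=NULL, lev 3).
Iteration 4: parent_id is NULL; no match; recursion stops.
lev values: 0, 1, 2, 3; the maximum is 3.

3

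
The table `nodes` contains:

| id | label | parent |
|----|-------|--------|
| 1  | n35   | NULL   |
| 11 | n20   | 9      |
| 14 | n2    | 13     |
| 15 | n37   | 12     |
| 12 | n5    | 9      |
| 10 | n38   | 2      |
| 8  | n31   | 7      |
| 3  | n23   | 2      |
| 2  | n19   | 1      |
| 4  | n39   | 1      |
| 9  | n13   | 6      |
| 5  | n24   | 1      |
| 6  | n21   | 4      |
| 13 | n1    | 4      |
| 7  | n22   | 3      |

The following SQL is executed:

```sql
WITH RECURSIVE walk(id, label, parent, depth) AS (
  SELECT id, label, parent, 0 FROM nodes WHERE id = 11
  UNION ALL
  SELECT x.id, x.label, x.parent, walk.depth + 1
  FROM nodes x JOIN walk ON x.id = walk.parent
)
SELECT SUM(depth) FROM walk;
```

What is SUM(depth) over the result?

Base: id=11 (n20), parent=9, depth 0.
Iteration 1: join on id=9 -> n13 (id 9, parent=6, depth 1).
Iteration 2: join on id=6 -> n21 (id 6, parent=4, depth 2).
Iteration 3: join on id=4 -> n39 (id 4, parent=1, depth 3).
Iteration 4: join on id=1 -> n35 (id 1, parent=NULL, depth 4).
Iteration 5: parent is NULL; no match; recursion stops.
SUM(depth) = 0 + 1 + 2 + 3 + 4 = 10.

10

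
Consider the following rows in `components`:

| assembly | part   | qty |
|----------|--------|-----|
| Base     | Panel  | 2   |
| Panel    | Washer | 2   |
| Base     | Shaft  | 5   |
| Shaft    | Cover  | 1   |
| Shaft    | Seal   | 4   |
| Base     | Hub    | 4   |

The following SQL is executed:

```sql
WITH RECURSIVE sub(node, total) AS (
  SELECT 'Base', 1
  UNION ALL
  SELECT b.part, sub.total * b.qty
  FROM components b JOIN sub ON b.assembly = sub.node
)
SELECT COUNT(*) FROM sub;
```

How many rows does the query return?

7

Base: (Base, total=1).
Iteration 1: components of {Base} -> Hub = 1*4 = 4, Panel = 1*2 = 2, Shaft = 1*5 = 5.
Iteration 2: components of {Hub,Panel,Shaft} -> Cover = 5*1 = 5, Seal = 5*4 = 20, Washer = 2*2 = 4.
Iteration 3: no further components; recursion stops.
Total rows emitted: 7.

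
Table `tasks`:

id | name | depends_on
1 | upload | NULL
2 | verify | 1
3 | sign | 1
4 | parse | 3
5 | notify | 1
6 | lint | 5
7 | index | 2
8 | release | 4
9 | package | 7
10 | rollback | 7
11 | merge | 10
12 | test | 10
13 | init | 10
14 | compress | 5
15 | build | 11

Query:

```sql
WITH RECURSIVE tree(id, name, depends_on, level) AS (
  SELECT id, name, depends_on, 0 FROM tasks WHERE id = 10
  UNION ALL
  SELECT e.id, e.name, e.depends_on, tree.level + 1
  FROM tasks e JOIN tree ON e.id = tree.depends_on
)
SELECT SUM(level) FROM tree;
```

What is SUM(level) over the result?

6

Base: id=10 (rollback), depends_on=7, level 0.
Iteration 1: join on id=7 -> index (id 7, depends_on=2, level 1).
Iteration 2: join on id=2 -> verify (id 2, depends_on=1, level 2).
Iteration 3: join on id=1 -> upload (id 1, depends_on=NULL, level 3).
Iteration 4: depends_on is NULL; no match; recursion stops.
SUM(level) = 0 + 1 + 2 + 3 = 6.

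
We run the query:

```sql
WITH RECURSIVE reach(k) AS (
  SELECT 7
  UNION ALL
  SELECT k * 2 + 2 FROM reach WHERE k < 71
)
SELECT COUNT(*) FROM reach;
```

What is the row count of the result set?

Base: k=7.
Iteration 1: 7 < 71 holds -> k = 7 * 2 + 2 = 16.
Iteration 2: 16 < 71 holds -> k = 16 * 2 + 2 = 34.
Iteration 3: 34 < 71 holds -> k = 34 * 2 + 2 = 70.
Iteration 4: 70 < 71 holds -> k = 70 * 2 + 2 = 142.
Iteration 5: 142 < 71 fails; recursion stops.
Total rows emitted: 5.

5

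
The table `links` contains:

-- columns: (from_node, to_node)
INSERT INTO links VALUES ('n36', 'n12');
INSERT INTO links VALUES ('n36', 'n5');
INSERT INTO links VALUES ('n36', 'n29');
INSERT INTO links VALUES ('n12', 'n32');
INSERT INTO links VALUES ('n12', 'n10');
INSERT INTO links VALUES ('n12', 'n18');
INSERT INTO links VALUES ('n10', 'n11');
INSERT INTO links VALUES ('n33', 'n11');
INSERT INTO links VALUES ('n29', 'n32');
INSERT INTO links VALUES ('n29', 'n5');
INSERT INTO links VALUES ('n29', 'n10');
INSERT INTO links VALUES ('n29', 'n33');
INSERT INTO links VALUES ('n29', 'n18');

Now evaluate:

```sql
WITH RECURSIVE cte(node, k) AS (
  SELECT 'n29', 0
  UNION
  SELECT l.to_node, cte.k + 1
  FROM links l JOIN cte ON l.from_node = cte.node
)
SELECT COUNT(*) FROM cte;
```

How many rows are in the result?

7

Base: (n29, k=0).
Iteration 1: edges from {n29} -> (n10, k=1), (n18, k=1), (n32, k=1), (n33, k=1), (n5, k=1).
Iteration 2: edges from {n10,n18,n32,n33,n5} -> (n11, k=2). [UNION drops 1 duplicate row(s)]
Iteration 3: no outgoing edges from {n11}; recursion stops.
Total rows emitted: 7.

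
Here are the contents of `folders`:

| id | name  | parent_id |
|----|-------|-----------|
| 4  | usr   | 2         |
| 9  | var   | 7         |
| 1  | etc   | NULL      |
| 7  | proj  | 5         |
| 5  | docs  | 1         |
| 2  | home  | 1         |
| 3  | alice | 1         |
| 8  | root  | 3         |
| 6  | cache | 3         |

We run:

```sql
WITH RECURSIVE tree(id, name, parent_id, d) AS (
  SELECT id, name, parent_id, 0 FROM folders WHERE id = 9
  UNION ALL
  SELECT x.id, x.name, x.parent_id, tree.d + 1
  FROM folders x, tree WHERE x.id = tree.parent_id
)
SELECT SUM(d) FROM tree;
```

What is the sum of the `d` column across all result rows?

Base: id=9 (var), parent_id=7, d 0.
Iteration 1: join on id=7 -> proj (id 7, parent_id=5, d 1).
Iteration 2: join on id=5 -> docs (id 5, parent_id=1, d 2).
Iteration 3: join on id=1 -> etc (id 1, parent_id=NULL, d 3).
Iteration 4: parent_id is NULL; no match; recursion stops.
SUM(d) = 0 + 1 + 2 + 3 = 6.

6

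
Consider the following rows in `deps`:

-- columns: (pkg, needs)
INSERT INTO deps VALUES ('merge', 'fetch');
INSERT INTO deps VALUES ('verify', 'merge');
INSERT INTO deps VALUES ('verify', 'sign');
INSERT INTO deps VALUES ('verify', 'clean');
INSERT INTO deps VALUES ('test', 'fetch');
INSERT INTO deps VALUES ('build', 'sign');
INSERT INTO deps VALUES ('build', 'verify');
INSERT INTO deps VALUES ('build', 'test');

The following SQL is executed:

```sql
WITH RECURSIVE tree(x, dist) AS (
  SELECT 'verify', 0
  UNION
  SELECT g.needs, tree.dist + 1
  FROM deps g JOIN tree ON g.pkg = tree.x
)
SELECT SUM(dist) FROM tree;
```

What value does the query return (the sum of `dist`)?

5

Base: (verify, dist=0).
Iteration 1: edges from {verify} -> (clean, dist=1), (merge, dist=1), (sign, dist=1).
Iteration 2: edges from {clean,merge,sign} -> (fetch, dist=2).
Iteration 3: no outgoing edges from {fetch}; recursion stops.
SUM(dist) = 0 + 1 + 1 + 1 + 2 = 5.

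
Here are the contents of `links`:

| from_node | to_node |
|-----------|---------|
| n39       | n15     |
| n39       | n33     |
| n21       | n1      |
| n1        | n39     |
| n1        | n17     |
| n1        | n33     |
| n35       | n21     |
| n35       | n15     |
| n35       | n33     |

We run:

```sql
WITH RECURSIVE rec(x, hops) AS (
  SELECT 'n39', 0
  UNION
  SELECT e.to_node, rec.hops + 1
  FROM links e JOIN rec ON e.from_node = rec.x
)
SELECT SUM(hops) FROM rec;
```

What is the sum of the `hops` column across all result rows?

Base: (n39, hops=0).
Iteration 1: edges from {n39} -> (n15, hops=1), (n33, hops=1).
Iteration 2: no outgoing edges from {n15,n33}; recursion stops.
SUM(hops) = 0 + 1 + 1 = 2.

2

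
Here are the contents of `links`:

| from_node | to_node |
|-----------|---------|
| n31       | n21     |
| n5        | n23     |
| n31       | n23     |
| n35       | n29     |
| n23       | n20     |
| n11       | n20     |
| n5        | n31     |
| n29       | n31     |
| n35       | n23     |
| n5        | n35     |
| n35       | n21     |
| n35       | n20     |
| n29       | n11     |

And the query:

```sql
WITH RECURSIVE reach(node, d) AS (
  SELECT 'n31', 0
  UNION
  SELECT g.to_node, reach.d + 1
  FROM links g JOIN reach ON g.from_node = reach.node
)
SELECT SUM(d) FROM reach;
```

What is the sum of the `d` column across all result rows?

4

Base: (n31, d=0).
Iteration 1: edges from {n31} -> (n21, d=1), (n23, d=1).
Iteration 2: edges from {n21,n23} -> (n20, d=2).
Iteration 3: no outgoing edges from {n20}; recursion stops.
SUM(d) = 0 + 1 + 1 + 2 = 4.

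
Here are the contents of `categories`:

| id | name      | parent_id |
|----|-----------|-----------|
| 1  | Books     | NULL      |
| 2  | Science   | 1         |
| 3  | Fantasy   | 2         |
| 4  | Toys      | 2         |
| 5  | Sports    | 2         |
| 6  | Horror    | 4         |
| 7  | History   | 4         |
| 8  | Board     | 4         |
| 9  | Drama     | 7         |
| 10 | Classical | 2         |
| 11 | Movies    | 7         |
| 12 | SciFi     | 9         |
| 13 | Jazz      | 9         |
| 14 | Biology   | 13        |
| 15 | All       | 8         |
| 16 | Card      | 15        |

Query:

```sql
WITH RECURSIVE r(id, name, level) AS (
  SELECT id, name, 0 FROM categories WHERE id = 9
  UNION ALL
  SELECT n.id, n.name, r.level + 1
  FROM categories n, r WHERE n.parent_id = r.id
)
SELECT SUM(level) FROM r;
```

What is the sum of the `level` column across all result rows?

4

Base: id=9 (Drama) at level 0.
Iteration 1: rows with parent_id in {9} -> SciFi (id 12, level 1), Jazz (id 13, level 1).
Iteration 2: rows with parent_id in {12,13} -> Biology (id 14, level 2).
Iteration 3: no rows with parent_id in {14}; recursion stops.
SUM(level) = 0 + 1 + 1 + 2 = 4.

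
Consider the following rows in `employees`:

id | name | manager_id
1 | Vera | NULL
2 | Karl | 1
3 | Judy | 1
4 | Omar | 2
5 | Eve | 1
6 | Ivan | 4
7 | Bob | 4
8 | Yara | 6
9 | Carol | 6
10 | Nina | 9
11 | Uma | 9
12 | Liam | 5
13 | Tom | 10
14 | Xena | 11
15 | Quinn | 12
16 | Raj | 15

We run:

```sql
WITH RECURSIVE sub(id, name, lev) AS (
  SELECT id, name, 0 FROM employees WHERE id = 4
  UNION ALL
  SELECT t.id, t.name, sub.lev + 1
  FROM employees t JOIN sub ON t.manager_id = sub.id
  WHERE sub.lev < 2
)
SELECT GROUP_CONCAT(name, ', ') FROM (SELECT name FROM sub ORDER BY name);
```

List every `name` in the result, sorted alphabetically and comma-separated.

Bob, Carol, Ivan, Omar, Yara

Base: id=4 (Omar) at lev 0.
Iteration 1: rows with manager_id in {4} -> Ivan (id 6, lev 1), Bob (id 7, lev 1).
Iteration 2: rows with manager_id in {6,7} -> Yara (id 8, lev 2), Carol (id 9, lev 2).
Iteration 3: lev < 2 fails for all current rows; recursion stops.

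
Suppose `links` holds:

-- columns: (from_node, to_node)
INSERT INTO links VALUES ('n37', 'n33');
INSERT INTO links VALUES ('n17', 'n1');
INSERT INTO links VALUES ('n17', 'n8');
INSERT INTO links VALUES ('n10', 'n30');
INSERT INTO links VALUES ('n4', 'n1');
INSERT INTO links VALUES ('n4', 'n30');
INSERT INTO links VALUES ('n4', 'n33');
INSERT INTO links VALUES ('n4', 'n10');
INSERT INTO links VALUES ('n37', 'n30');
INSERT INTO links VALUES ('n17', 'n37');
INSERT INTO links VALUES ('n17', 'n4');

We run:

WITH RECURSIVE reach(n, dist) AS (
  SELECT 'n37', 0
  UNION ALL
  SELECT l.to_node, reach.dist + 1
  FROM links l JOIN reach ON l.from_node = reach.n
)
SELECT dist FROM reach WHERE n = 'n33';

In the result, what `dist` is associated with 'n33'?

1

Base: (n37, dist=0).
Iteration 1: edges from {n37} -> (n30, dist=1), (n33, dist=1).
Iteration 2: no outgoing edges from {n30,n33}; recursion stops.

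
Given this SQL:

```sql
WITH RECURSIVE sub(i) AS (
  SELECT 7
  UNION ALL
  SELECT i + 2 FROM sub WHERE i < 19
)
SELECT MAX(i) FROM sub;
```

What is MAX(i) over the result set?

19

Base: i=7.
Iteration 1: 7 < 19 holds -> i = 7 + 2 = 9.
Iteration 2: 9 < 19 holds -> i = 9 + 2 = 11.
Iteration 3: 11 < 19 holds -> i = 11 + 2 = 13.
Iteration 4: 13 < 19 holds -> i = 13 + 2 = 15.
Iteration 5: 15 < 19 holds -> i = 15 + 2 = 17.
Iteration 6: 17 < 19 holds -> i = 17 + 2 = 19.
Iteration 7: 19 < 19 fails; recursion stops.
i values: 7, 9, 11, 13, 15, 17, 19; the maximum is 19.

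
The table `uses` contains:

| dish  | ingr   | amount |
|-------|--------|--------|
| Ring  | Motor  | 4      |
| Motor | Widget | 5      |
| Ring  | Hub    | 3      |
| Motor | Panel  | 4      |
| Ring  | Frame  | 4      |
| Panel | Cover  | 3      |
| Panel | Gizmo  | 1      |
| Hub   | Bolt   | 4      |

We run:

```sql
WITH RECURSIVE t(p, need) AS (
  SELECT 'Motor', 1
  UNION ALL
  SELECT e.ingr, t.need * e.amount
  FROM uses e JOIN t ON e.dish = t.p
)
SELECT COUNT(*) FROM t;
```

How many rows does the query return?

Base: (Motor, need=1).
Iteration 1: components of {Motor} -> Panel = 1*4 = 4, Widget = 1*5 = 5.
Iteration 2: components of {Panel,Widget} -> Cover = 4*3 = 12, Gizmo = 4*1 = 4.
Iteration 3: no further components; recursion stops.
Total rows emitted: 5.

5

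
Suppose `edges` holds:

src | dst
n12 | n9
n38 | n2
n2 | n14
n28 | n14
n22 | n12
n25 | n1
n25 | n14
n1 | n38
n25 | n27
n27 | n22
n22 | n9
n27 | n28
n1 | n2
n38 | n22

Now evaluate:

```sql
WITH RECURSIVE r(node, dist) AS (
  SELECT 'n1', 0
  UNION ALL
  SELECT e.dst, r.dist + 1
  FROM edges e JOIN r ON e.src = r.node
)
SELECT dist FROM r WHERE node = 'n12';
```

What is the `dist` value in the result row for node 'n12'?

3

Base: (n1, dist=0).
Iteration 1: edges from {n1} -> (n2, dist=1), (n38, dist=1).
Iteration 2: edges from {n2,n38} -> (n14, dist=2), (n2, dist=2), (n22, dist=2).
Iteration 3: edges from {n14,n2,n22} -> (n12, dist=3), (n14, dist=3), (n9, dist=3).
Iteration 4: edges from {n12,n14,n9} -> (n9, dist=4).
Iteration 5: no outgoing edges from {n9}; recursion stops.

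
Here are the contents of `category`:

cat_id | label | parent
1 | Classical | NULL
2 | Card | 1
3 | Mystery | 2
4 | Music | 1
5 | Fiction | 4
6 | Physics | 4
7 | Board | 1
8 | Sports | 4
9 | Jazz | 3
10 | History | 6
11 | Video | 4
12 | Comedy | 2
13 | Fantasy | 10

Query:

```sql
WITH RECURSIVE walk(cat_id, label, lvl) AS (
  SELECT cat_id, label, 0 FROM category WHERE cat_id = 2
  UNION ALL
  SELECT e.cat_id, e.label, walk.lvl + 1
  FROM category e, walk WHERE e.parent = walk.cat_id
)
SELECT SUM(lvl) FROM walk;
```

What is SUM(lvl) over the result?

4

Base: cat_id=2 (Card) at lvl 0.
Iteration 1: rows with parent in {2} -> Mystery (id 3, lvl 1), Comedy (id 12, lvl 1).
Iteration 2: rows with parent in {3,12} -> Jazz (id 9, lvl 2).
Iteration 3: no rows with parent in {9}; recursion stops.
SUM(lvl) = 0 + 1 + 1 + 2 = 4.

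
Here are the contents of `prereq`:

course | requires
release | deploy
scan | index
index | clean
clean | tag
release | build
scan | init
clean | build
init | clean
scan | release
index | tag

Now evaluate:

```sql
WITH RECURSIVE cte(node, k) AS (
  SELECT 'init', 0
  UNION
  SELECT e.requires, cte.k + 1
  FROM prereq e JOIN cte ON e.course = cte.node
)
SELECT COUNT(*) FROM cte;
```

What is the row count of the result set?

4

Base: (init, k=0).
Iteration 1: edges from {init} -> (clean, k=1).
Iteration 2: edges from {clean} -> (build, k=2), (tag, k=2).
Iteration 3: no outgoing edges from {build,tag}; recursion stops.
Total rows emitted: 4.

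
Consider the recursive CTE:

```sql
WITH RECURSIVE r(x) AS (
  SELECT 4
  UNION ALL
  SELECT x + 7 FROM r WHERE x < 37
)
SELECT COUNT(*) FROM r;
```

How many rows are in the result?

6

Base: x=4.
Iteration 1: 4 < 37 holds -> x = 4 + 7 = 11.
Iteration 2: 11 < 37 holds -> x = 11 + 7 = 18.
Iteration 3: 18 < 37 holds -> x = 18 + 7 = 25.
Iteration 4: 25 < 37 holds -> x = 25 + 7 = 32.
Iteration 5: 32 < 37 holds -> x = 32 + 7 = 39.
Iteration 6: 39 < 37 fails; recursion stops.
Total rows emitted: 6.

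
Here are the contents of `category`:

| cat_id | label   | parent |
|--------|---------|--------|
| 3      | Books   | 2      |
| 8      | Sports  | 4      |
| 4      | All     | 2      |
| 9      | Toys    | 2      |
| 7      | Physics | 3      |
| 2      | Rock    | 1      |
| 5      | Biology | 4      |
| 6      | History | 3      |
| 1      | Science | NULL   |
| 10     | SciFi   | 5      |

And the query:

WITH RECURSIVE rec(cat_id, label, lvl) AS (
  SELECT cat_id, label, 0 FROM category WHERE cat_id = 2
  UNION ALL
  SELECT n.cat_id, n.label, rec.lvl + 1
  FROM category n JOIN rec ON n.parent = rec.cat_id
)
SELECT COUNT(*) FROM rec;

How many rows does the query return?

Base: cat_id=2 (Rock) at lvl 0.
Iteration 1: rows with parent in {2} -> Books (id 3, lvl 1), All (id 4, lvl 1), Toys (id 9, lvl 1).
Iteration 2: rows with parent in {3,4,9} -> Biology (id 5, lvl 2), History (id 6, lvl 2), Physics (id 7, lvl 2), Sports (id 8, lvl 2).
Iteration 3: rows with parent in {5,6,7,8} -> SciFi (id 10, lvl 3).
Iteration 4: no rows with parent in {10}; recursion stops.
Total rows emitted: 9.

9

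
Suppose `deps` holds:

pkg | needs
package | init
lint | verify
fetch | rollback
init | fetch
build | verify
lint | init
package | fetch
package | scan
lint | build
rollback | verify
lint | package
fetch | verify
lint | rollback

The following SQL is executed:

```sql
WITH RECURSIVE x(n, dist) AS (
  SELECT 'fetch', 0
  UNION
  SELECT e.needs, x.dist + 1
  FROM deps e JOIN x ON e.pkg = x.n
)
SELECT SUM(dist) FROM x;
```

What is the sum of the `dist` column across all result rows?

Base: (fetch, dist=0).
Iteration 1: edges from {fetch} -> (rollback, dist=1), (verify, dist=1).
Iteration 2: edges from {rollback,verify} -> (verify, dist=2).
Iteration 3: no outgoing edges from {verify}; recursion stops.
SUM(dist) = 0 + 1 + 1 + 2 = 4.

4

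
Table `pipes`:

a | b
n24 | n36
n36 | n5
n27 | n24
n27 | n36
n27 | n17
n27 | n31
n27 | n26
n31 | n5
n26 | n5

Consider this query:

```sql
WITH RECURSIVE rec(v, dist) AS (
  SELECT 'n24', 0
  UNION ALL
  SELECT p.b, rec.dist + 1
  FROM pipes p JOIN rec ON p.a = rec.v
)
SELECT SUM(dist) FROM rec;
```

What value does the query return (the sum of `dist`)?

Base: (n24, dist=0).
Iteration 1: edges from {n24} -> (n36, dist=1).
Iteration 2: edges from {n36} -> (n5, dist=2).
Iteration 3: no outgoing edges from {n5}; recursion stops.
SUM(dist) = 0 + 1 + 2 = 3.

3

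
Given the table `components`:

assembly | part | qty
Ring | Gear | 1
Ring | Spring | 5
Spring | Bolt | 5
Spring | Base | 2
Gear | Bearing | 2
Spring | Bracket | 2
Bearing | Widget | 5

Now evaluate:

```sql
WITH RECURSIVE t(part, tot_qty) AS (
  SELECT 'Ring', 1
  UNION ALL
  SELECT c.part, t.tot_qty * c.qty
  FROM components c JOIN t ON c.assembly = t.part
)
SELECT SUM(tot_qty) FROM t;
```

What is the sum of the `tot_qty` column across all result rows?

64

Base: (Ring, tot_qty=1).
Iteration 1: components of {Ring} -> Gear = 1*1 = 1, Spring = 1*5 = 5.
Iteration 2: components of {Gear,Spring} -> Base = 5*2 = 10, Bearing = 1*2 = 2, Bolt = 5*5 = 25, Bracket = 5*2 = 10.
Iteration 3: components of {Base,Bearing,Bolt,Bracket} -> Widget = 2*5 = 10.
Iteration 4: no further components; recursion stops.
SUM(tot_qty) = 1 + 1 + 5 + 2 + 25 + 10 + 10 + 10 = 64.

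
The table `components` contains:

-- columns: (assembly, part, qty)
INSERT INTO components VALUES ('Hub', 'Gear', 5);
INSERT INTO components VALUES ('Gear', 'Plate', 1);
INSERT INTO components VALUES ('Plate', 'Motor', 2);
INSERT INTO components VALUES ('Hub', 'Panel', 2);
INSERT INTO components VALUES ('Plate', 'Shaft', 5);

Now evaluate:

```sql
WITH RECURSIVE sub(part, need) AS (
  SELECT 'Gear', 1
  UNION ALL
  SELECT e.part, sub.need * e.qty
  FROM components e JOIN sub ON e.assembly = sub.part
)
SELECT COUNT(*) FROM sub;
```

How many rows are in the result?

4

Base: (Gear, need=1).
Iteration 1: components of {Gear} -> Plate = 1*1 = 1.
Iteration 2: components of {Plate} -> Motor = 1*2 = 2, Shaft = 1*5 = 5.
Iteration 3: no further components; recursion stops.
Total rows emitted: 4.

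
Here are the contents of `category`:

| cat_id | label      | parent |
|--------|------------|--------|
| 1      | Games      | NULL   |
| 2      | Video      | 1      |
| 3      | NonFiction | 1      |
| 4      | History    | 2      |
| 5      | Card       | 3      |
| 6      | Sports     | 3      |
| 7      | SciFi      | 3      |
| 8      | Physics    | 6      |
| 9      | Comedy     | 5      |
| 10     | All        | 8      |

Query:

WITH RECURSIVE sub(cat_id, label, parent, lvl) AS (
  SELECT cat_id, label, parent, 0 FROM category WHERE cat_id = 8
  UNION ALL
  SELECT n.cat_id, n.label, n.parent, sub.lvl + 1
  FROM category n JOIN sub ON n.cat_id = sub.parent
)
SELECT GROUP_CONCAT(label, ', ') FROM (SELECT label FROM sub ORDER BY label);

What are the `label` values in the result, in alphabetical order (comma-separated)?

Base: cat_id=8 (Physics), parent=6, lvl 0.
Iteration 1: join on cat_id=6 -> Sports (id 6, parent=3, lvl 1).
Iteration 2: join on cat_id=3 -> NonFiction (id 3, parent=1, lvl 2).
Iteration 3: join on cat_id=1 -> Games (id 1, parent=NULL, lvl 3).
Iteration 4: parent is NULL; no match; recursion stops.

Games, NonFiction, Physics, Sports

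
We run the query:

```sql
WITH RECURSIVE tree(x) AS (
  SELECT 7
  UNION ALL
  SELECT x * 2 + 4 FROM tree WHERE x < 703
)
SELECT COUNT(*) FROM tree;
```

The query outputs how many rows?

8

Base: x=7.
Iteration 1: 7 < 703 holds -> x = 7 * 2 + 4 = 18.
Iteration 2: 18 < 703 holds -> x = 18 * 2 + 4 = 40.
Iteration 3: 40 < 703 holds -> x = 40 * 2 + 4 = 84.
Iteration 4: 84 < 703 holds -> x = 84 * 2 + 4 = 172.
Iteration 5: 172 < 703 holds -> x = 172 * 2 + 4 = 348.
Iteration 6: 348 < 703 holds -> x = 348 * 2 + 4 = 700.
Iteration 7: 700 < 703 holds -> x = 700 * 2 + 4 = 1404.
Iteration 8: 1404 < 703 fails; recursion stops.
Total rows emitted: 8.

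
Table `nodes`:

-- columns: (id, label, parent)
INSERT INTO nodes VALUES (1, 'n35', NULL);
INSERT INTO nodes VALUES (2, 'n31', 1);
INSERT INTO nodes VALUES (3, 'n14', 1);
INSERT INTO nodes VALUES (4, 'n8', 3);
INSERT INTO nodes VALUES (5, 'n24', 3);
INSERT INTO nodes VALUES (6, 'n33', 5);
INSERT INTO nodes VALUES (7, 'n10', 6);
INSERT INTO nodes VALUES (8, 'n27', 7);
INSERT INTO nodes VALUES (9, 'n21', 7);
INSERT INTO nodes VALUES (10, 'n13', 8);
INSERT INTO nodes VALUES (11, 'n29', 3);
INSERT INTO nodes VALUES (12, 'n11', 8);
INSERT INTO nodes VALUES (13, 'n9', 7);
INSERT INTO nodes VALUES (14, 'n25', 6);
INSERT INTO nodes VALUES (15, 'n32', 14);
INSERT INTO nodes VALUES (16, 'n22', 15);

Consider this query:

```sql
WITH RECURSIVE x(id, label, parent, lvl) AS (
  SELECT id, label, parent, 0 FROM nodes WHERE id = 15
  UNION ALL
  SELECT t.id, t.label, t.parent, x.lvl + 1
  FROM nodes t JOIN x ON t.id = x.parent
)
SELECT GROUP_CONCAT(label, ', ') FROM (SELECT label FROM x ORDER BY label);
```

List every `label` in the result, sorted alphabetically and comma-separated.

n14, n24, n25, n32, n33, n35

Base: id=15 (n32), parent=14, lvl 0.
Iteration 1: join on id=14 -> n25 (id 14, parent=6, lvl 1).
Iteration 2: join on id=6 -> n33 (id 6, parent=5, lvl 2).
Iteration 3: join on id=5 -> n24 (id 5, parent=3, lvl 3).
Iteration 4: join on id=3 -> n14 (id 3, parent=1, lvl 4).
Iteration 5: join on id=1 -> n35 (id 1, parent=NULL, lvl 5).
Iteration 6: parent is NULL; no match; recursion stops.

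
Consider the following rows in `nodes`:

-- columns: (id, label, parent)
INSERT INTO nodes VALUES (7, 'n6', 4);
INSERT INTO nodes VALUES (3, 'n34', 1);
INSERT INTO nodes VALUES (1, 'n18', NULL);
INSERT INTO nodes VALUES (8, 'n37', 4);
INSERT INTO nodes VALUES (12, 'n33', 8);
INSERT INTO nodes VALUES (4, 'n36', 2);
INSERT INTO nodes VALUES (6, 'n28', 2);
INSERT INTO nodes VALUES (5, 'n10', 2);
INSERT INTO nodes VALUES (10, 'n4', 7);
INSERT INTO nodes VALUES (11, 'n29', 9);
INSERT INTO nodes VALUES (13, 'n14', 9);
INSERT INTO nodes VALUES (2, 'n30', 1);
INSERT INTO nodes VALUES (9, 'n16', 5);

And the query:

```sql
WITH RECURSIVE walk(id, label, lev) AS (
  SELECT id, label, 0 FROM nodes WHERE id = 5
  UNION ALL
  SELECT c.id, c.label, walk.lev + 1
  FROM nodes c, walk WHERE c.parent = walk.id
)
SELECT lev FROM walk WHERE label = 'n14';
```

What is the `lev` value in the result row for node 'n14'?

Base: id=5 (n10) at lev 0.
Iteration 1: rows with parent in {5} -> n16 (id 9, lev 1).
Iteration 2: rows with parent in {9} -> n29 (id 11, lev 2), n14 (id 13, lev 2).
Iteration 3: no rows with parent in {11,13}; recursion stops.

2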